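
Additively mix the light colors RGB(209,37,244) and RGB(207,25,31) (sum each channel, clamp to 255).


Additive: each channel = min(255, C₁+C₂)
R: 209+207 = 416 → 255
G: 37+25 = 62 → 62
B: 244+31 = 275 → 255
= RGB(255, 62, 255)


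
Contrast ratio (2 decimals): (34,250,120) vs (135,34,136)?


Linearize each sRGB channel c=v/255: c/12.92 if c ≤ 0.04045 else ((c+0.055)/1.055)^2.4
L = 0.2126×R_lin + 0.7152×G_lin + 0.0722×B_lin
Color 1 (34,250,120):
  R=34: 34/255≈0.1333 > 0.04045 → ((0.1333+0.055)/1.055)^2.4 ≈ 0.01600
  G=250: 250/255≈0.9804 > 0.04045 → ((0.9804+0.055)/1.055)^2.4 ≈ 0.95597
  B=120: 120/255≈0.4706 > 0.04045 → ((0.4706+0.055)/1.055)^2.4 ≈ 0.18782
  L1 = 0.2126×0.01600 + 0.7152×0.95597 + 0.0722×0.18782 ≈ 0.70067
Color 2 (135,34,136):
  R=135: 135/255≈0.5294 > 0.04045 → ((0.5294+0.055)/1.055)^2.4 ≈ 0.24228
  G=34: 34/255≈0.1333 > 0.04045 → ((0.1333+0.055)/1.055)^2.4 ≈ 0.01600
  B=136: 136/255≈0.5333 > 0.04045 → ((0.5333+0.055)/1.055)^2.4 ≈ 0.24620
  L2 = 0.2126×0.24228 + 0.7152×0.01600 + 0.0722×0.24620 ≈ 0.08073
Lighter = 0.70067, Darker = 0.08073
Ratio = (L_lighter + 0.05) / (L_darker + 0.05)
Ratio = (0.70067 + 0.05) / (0.08073 + 0.05) = 0.75067 / 0.13073 ≈ 5.7424
Ratio ≈ 5.74:1


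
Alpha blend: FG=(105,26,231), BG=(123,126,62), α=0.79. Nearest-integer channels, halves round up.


C = α×F + (1-α)×B, with 1-α = 0.21
R: 0.79×105 + 0.21×123 = 82.95 + 25.83 = 108.78 → 109
G: 0.79×26 + 0.21×126 = 20.54 + 26.46 = 47.00 → 47
B: 0.79×231 + 0.21×62 = 182.49 + 13.02 = 195.51 → 196
= RGB(109, 47, 196)


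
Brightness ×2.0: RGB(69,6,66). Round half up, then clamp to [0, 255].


Multiply each channel by 2.0, round half up, clamp to [0, 255]
R: 69×2.0 = 138
G: 6×2.0 = 12
B: 66×2.0 = 132
= RGB(138, 12, 132)


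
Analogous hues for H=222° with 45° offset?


Base hue: 222°
Left analog: (222 - 45) mod 360 = 177°
Right analog: (222 + 45) mod 360 = 267°
Analogous hues = 177° and 267°


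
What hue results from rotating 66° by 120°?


New hue = (H + rotation) mod 360
New hue = (66 + 120) mod 360
= 186 mod 360
= 186°


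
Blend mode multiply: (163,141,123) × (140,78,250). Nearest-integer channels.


Multiply: C = A×B/255, rounded to nearest integer
R: 163×140/255 = 22820/255 ≈ 89.490 → 89
G: 141×78/255 = 10998/255 ≈ 43.129 → 43
B: 123×250/255 = 30750/255 ≈ 120.588 → 121
= RGB(89, 43, 121)


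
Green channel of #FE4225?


Color: #FE4225
R = FE = 254
G = 42 = 66
B = 25 = 37
Green = 66


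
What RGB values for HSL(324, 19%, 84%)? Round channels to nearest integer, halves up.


H=324°, S=0.19, L=0.84
C = (1-|2L-1|)×S = (1-|0.68|)×0.19 = 0.0608
H' = H/60 = 324/60 ≈ 5.4000; X = C×(1-|H' mod 2 - 1|) = 0.03648
m = L - C/2 = 0.84 - 0.0304 = 0.8096
Sector ⌊H'⌋ = 5 → (R',G',B') = (0.0608, 0.0, 0.03648)
RGB = ((R'+m)×255, (G'+m)×255, (B'+m)×255) = (221.952, 206.448, 215.7504)
Round half up → RGB(222, 206, 216)


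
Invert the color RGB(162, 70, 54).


Invert: (255-R, 255-G, 255-B)
R: 255-162 = 93
G: 255-70 = 185
B: 255-54 = 201
= RGB(93, 185, 201)


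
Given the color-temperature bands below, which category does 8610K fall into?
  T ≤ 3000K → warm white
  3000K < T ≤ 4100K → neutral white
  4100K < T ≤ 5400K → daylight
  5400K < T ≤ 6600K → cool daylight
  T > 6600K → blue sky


Temperature: 8610K
8610K > 6600K → blue sky
Classification: blue sky


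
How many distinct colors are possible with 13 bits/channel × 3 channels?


Total bits = 13 bits/channel × 3 channels = 39 bits
Distinct colors = 2^39
= 549,755,813,888 colors


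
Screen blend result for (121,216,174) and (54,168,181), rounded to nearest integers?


Screen: C = 255 - (255-A)×(255-B)/255, rounded to nearest integer
R: 255 - (255-121)×(255-54)/255 = 255 - 26934/255 ≈ 255 - 105.624 = 149.376 → 149
G: 255 - (255-216)×(255-168)/255 = 255 - 3393/255 ≈ 255 - 13.306 = 241.694 → 242
B: 255 - (255-174)×(255-181)/255 = 255 - 5994/255 ≈ 255 - 23.506 = 231.494 → 231
= RGB(149, 242, 231)


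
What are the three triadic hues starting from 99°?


Triadic: equally spaced at 120° intervals
H1 = 99°
H2 = (99 + 120) mod 360 = 219°
H3 = (99 + 240) mod 360 = 339°
Triadic = 99°, 219°, 339°


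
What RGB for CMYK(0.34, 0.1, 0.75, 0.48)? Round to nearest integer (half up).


R = 255 × (1-C) × (1-K) = 255 × 0.66 × 0.52 = 87.516 → 88
G = 255 × (1-M) × (1-K) = 255 × 0.90 × 0.52 = 119.34 → 119
B = 255 × (1-Y) × (1-K) = 255 × 0.25 × 0.52 = 33.15 → 33
= RGB(88, 119, 33)


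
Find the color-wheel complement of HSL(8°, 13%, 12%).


Complement = opposite side of color wheel = hue + 180°
H' = (8 + 180) mod 360 = 188°
S and L unchanged.
= HSL(188°, 13%, 12%)


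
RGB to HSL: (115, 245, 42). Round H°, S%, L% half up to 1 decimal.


Normalize: R'=115/255≈0.4510, G'=245/255≈0.9608, B'=42/255≈0.1647
Max=245/255, Min=42/255, Δ=Max-Min=203/255
L = (Max+Min)/2 = (245+42)/510 = 287/510 = 0.56274… → L = 56.3%
L > 0.5 → S = Δ/(2-Max-Min) = 203/(510-245-42) = 203/223 = 0.91031… → S = 91.0%
(the 1/255 factors cancel in S and H, so raw channel differences can be used)
Max is G' → H = 60 × ((B-R)/Δ + 2) = 60 × ((42-115)/203 + 2)
  -73/203 + 2 = -0.3596… + 2 = 1.6403…
  H = 60 × 1.6403… = 98.423…° → H = 98.4°
= HSL(98.4°, 91.0%, 56.3%)


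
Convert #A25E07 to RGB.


A2 → 162 (R)
5E → 94 (G)
07 → 7 (B)
= RGB(162, 94, 7)


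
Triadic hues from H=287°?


Triadic: equally spaced at 120° intervals
H1 = 287°
H2 = (287 + 120) mod 360 = 47°
H3 = (287 + 240) mod 360 = 167°
Triadic = 287°, 47°, 167°


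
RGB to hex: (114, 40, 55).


R = 114 → 72 (hex)
G = 40 → 28 (hex)
B = 55 → 37 (hex)
Hex = #722837


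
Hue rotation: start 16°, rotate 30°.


New hue = (H + rotation) mod 360
New hue = (16 + 30) mod 360
= 46 mod 360
= 46°


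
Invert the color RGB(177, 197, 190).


Invert: (255-R, 255-G, 255-B)
R: 255-177 = 78
G: 255-197 = 58
B: 255-190 = 65
= RGB(78, 58, 65)


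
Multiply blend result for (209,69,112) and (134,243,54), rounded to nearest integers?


Multiply: C = A×B/255, rounded to nearest integer
R: 209×134/255 = 28006/255 ≈ 109.827 → 110
G: 69×243/255 = 16767/255 ≈ 65.753 → 66
B: 112×54/255 = 6048/255 ≈ 23.718 → 24
= RGB(110, 66, 24)


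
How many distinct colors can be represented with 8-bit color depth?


Colors = 2^bits = 2^8
= 256 colors


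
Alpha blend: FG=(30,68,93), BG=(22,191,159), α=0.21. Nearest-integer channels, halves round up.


C = α×F + (1-α)×B, with 1-α = 0.79
R: 0.21×30 + 0.79×22 = 6.30 + 17.38 = 23.68 → 24
G: 0.21×68 + 0.79×191 = 14.28 + 150.89 = 165.17 → 165
B: 0.21×93 + 0.79×159 = 19.53 + 125.61 = 145.14 → 145
= RGB(24, 165, 145)


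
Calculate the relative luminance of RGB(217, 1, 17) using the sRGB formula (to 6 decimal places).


Linearize each channel (sRGB transfer function): c = v/255; c_lin = c/12.92 if c ≤ 0.04045, else ((c+0.055)/1.055)^2.4
  R: 217/255 ≈ 0.850980 > 0.04045 → ((0.850980+0.055)/1.055)^2.4 ≈ 0.693872
  G: 1/255 ≈ 0.003922 ≤ 0.04045 → 0.003922/12.92 ≈ 0.000304
  B: 17/255 ≈ 0.066667 > 0.04045 → ((0.066667+0.055)/1.055)^2.4 ≈ 0.005605
R_lin = 0.693872, G_lin = 0.000304, B_lin = 0.005605
L = 0.2126×R + 0.7152×G + 0.0722×B
L = 0.2126×0.693872 + 0.7152×0.000304 + 0.0722×0.005605
L ≈ 0.148139


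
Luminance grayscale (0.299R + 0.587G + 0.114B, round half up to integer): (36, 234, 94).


Gray = 0.299×R + 0.587×G + 0.114×B
Gray = 0.299×36 + 0.587×234 + 0.114×94
Gray = 10.764 + 137.358 + 10.716
Gray = 158.838 → round half up → 159
Gray = 159


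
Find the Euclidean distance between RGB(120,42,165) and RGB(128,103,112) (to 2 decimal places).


d = √[(R₁-R₂)² + (G₁-G₂)² + (B₁-B₂)²]
d = √[(120-128)² + (42-103)² + (165-112)²]
d = √[64 + 3721 + 2809]
d = √6594
d ≈ 81.20


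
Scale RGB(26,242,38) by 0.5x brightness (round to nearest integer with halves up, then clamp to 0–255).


Multiply each channel by 0.5, round half up, clamp to [0, 255]
R: 26×0.5 = 13
G: 242×0.5 = 121
B: 38×0.5 = 19
= RGB(13, 121, 19)


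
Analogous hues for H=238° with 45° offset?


Base hue: 238°
Left analog: (238 - 45) mod 360 = 193°
Right analog: (238 + 45) mod 360 = 283°
Analogous hues = 193° and 283°


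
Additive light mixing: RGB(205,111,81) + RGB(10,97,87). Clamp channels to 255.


Additive: each channel = min(255, C₁+C₂)
R: 205+10 = 215 → 215
G: 111+97 = 208 → 208
B: 81+87 = 168 → 168
= RGB(215, 208, 168)


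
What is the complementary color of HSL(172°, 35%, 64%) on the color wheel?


Complement = opposite side of color wheel = hue + 180°
H' = (172 + 180) mod 360 = 352°
S and L unchanged.
= HSL(352°, 35%, 64%)


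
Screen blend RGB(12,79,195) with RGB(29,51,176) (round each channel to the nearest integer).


Screen: C = 255 - (255-A)×(255-B)/255, rounded to nearest integer
R: 255 - (255-12)×(255-29)/255 = 255 - 54918/255 ≈ 255 - 215.365 = 39.635 → 40
G: 255 - (255-79)×(255-51)/255 = 255 - 35904/255 ≈ 255 - 140.800 = 114.200 → 114
B: 255 - (255-195)×(255-176)/255 = 255 - 4740/255 ≈ 255 - 18.588 = 236.412 → 236
= RGB(40, 114, 236)


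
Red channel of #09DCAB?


Color: #09DCAB
R = 09 = 9
G = DC = 220
B = AB = 171
Red = 9


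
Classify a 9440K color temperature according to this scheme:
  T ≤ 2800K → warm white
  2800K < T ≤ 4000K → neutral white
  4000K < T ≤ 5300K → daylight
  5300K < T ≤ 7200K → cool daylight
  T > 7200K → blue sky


Temperature: 9440K
9440K > 7200K → blue sky
Classification: blue sky


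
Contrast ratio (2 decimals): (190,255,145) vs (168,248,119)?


Linearize each sRGB channel c=v/255: c/12.92 if c ≤ 0.04045 else ((c+0.055)/1.055)^2.4
L = 0.2126×R_lin + 0.7152×G_lin + 0.0722×B_lin
Color 1 (190,255,145):
  R=190: 190/255≈0.7451 > 0.04045 → ((0.7451+0.055)/1.055)^2.4 ≈ 0.51492
  G=255: 255/255≈1.0000 > 0.04045 → ((1.0000+0.055)/1.055)^2.4 ≈ 1.00000
  B=145: 145/255≈0.5686 > 0.04045 → ((0.5686+0.055)/1.055)^2.4 ≈ 0.28315
  L1 = 0.2126×0.51492 + 0.7152×1.00000 + 0.0722×0.28315 ≈ 0.84511
Color 2 (168,248,119):
  R=168: 168/255≈0.6588 > 0.04045 → ((0.6588+0.055)/1.055)^2.4 ≈ 0.39157
  G=248: 248/255≈0.9725 > 0.04045 → ((0.9725+0.055)/1.055)^2.4 ≈ 0.93869
  B=119: 119/255≈0.4667 > 0.04045 → ((0.4667+0.055)/1.055)^2.4 ≈ 0.18447
  L2 = 0.2126×0.39157 + 0.7152×0.93869 + 0.0722×0.18447 ≈ 0.76792
Lighter = 0.84511, Darker = 0.76792
Ratio = (L_lighter + 0.05) / (L_darker + 0.05)
Ratio = (0.84511 + 0.05) / (0.76792 + 0.05) = 0.89511 / 0.81792 ≈ 1.0944
Ratio ≈ 1.09:1


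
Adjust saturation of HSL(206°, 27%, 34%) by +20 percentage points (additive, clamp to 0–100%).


Original S = 27%
Adjustment = +20 percentage points
New S = 27 + (20) = 47
Clamp to [0, 100] → 47
= HSL(206°, 47%, 34%)


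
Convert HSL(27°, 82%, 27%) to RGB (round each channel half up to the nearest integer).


H=27°, S=0.82, L=0.27
C = (1-|2L-1|)×S = (1-|-0.46|)×0.82 = 0.4428
H' = H/60 = 27/60 ≈ 0.4500; X = C×(1-|H' mod 2 - 1|) = 0.19926
m = L - C/2 = 0.27 - 0.2214 = 0.0486
Sector ⌊H'⌋ = 0 → (R',G',B') = (0.4428, 0.19926, 0.0)
RGB = ((R'+m)×255, (G'+m)×255, (B'+m)×255) = (125.307, 63.2043, 12.393)
Round half up → RGB(125, 63, 12)


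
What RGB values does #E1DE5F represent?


E1 → 225 (R)
DE → 222 (G)
5F → 95 (B)
= RGB(225, 222, 95)


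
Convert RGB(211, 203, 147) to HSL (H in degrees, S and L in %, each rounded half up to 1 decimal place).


Normalize: R'=211/255≈0.8275, G'=203/255≈0.7961, B'=147/255≈0.5765
Max=211/255, Min=147/255, Δ=Max-Min=64/255
L = (Max+Min)/2 = (211+147)/510 = 358/510 = 0.70196… → L = 70.2%
L > 0.5 → S = Δ/(2-Max-Min) = 64/(510-211-147) = 64/152 = 0.42105… → S = 42.1%
(the 1/255 factors cancel in S and H, so raw channel differences can be used)
Max is R' → H = 60 × (((G-B)/Δ) mod 6) = 60 × (((203-147)/64) mod 6)
  56/64 = 0.875
  H = 60 × 0.875 = 52.5° → H = 52.5°
= HSL(52.5°, 42.1%, 70.2%)


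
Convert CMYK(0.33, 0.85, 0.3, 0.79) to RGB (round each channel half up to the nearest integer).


R = 255 × (1-C) × (1-K) = 255 × 0.67 × 0.21 = 35.8785 → 36
G = 255 × (1-M) × (1-K) = 255 × 0.15 × 0.21 = 8.0325 → 8
B = 255 × (1-Y) × (1-K) = 255 × 0.70 × 0.21 = 37.485 → 37
= RGB(36, 8, 37)


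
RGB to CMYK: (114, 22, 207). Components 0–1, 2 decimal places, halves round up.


R'=114/255≈0.4471, G'=22/255≈0.0863, B'=207/255≈0.8118
K = 1 - max(R',G',B') = 1 - 207/255 = 48/255 = 0.18823… → 0.19
(1-R'-K)/(1-K) simplifies to (max-R)/max with max = 207:
C = (207-114)/207 = 93/207 = 0.44927… → 0.45
M = (207-22)/207 = 185/207 = 0.89371… → 0.89
Y = (207-207)/207 = 0/207 = 0 → 0.00
= CMYK(0.45, 0.89, 0.00, 0.19)


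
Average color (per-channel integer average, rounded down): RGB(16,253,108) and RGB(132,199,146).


Midpoint: each channel = ⌊(C₁+C₂)/2⌋
R: ⌊(16+132)/2⌋ = 74
G: ⌊(253+199)/2⌋ = 226
B: ⌊(108+146)/2⌋ = 127
= RGB(74, 226, 127)


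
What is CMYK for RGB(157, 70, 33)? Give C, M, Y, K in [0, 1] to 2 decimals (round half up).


R'=157/255≈0.6157, G'=70/255≈0.2745, B'=33/255≈0.1294
K = 1 - max(R',G',B') = 1 - 157/255 = 98/255 = 0.38431… → 0.38
(1-R'-K)/(1-K) simplifies to (max-R)/max with max = 157:
C = (157-157)/157 = 0/157 = 0 → 0.00
M = (157-70)/157 = 87/157 = 0.55414… → 0.55
Y = (157-33)/157 = 124/157 = 0.78980… → 0.79
= CMYK(0.00, 0.55, 0.79, 0.38)


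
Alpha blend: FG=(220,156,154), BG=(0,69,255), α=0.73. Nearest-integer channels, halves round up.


C = α×F + (1-α)×B, with 1-α = 0.27
R: 0.73×220 + 0.27×0 = 160.60 + 0.00 = 160.60 → 161
G: 0.73×156 + 0.27×69 = 113.88 + 18.63 = 132.51 → 133
B: 0.73×154 + 0.27×255 = 112.42 + 68.85 = 181.27 → 181
= RGB(161, 133, 181)


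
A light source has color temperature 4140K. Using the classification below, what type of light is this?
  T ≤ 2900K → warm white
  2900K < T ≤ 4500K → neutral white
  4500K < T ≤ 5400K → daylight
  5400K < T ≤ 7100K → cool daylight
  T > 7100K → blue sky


Temperature: 4140K
2900K < 4140K ≤ 4500K → neutral white
Classification: neutral white


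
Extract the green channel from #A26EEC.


Color: #A26EEC
R = A2 = 162
G = 6E = 110
B = EC = 236
Green = 110


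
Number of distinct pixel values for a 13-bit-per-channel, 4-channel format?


Total bits = 13 bits/channel × 4 channels = 52 bits
Distinct pixel values = 2^52
= 4,503,599,627,370,496 pixel values


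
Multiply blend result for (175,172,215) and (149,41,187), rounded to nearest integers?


Multiply: C = A×B/255, rounded to nearest integer
R: 175×149/255 = 26075/255 ≈ 102.255 → 102
G: 172×41/255 = 7052/255 ≈ 27.655 → 28
B: 215×187/255 = 40205/255 ≈ 157.667 → 158
= RGB(102, 28, 158)


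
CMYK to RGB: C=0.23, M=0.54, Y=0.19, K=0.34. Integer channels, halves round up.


R = 255 × (1-C) × (1-K) = 255 × 0.77 × 0.66 = 129.591 → 130
G = 255 × (1-M) × (1-K) = 255 × 0.46 × 0.66 = 77.418 → 77
B = 255 × (1-Y) × (1-K) = 255 × 0.81 × 0.66 = 136.323 → 136
= RGB(130, 77, 136)


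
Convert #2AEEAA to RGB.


2A → 42 (R)
EE → 238 (G)
AA → 170 (B)
= RGB(42, 238, 170)


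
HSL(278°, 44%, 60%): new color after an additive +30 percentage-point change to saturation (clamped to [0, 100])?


Original S = 44%
Adjustment = +30 percentage points
New S = 44 + (30) = 74
Clamp to [0, 100] → 74
= HSL(278°, 74%, 60%)


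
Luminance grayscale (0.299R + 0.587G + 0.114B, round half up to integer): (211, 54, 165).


Gray = 0.299×R + 0.587×G + 0.114×B
Gray = 0.299×211 + 0.587×54 + 0.114×165
Gray = 63.089 + 31.698 + 18.810
Gray = 113.597 → round half up → 114
Gray = 114


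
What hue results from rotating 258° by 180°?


New hue = (H + rotation) mod 360
New hue = (258 + 180) mod 360
= 438 mod 360
= 78°


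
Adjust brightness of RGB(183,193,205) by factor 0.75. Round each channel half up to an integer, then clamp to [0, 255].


Multiply each channel by 0.75, round half up, clamp to [0, 255]
R: 183×0.75 = 137.25 → round → 137
G: 193×0.75 = 144.75 → round → 145
B: 205×0.75 = 153.75 → round → 154
= RGB(137, 145, 154)


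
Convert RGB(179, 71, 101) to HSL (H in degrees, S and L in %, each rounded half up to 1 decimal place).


Normalize: R'=179/255≈0.7020, G'=71/255≈0.2784, B'=101/255≈0.3961
Max=179/255, Min=71/255, Δ=Max-Min=108/255
L = (Max+Min)/2 = (179+71)/510 = 250/510 = 0.49019… → L = 49.0%
L ≤ 0.5 → S = Δ/(Max+Min) = 108/(179+71) = 108/250 = 0.432 → S = 43.2%
(the 1/255 factors cancel in S and H, so raw channel differences can be used)
Max is R' → H = 60 × (((G-B)/Δ) mod 6) = 60 × (((71-101)/108) mod 6)
  (-30)/108 = -0.2777…; negative, so add 6 → 5.7222…
  H = 60 × 5.7222… = 343.333…° → H = 343.3°
= HSL(343.3°, 43.2%, 49.0%)


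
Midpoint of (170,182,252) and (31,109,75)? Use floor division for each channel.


Midpoint: each channel = ⌊(C₁+C₂)/2⌋
R: ⌊(170+31)/2⌋ = 100
G: ⌊(182+109)/2⌋ = 145
B: ⌊(252+75)/2⌋ = 163
= RGB(100, 145, 163)


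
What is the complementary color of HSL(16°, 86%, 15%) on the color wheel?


Complement = opposite side of color wheel = hue + 180°
H' = (16 + 180) mod 360 = 196°
S and L unchanged.
= HSL(196°, 86%, 15%)


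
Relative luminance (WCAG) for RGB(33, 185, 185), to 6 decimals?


Linearize each channel (sRGB transfer function): c = v/255; c_lin = c/12.92 if c ≤ 0.04045, else ((c+0.055)/1.055)^2.4
  R: 33/255 ≈ 0.129412 > 0.04045 → ((0.129412+0.055)/1.055)^2.4 ≈ 0.015209
  G: 185/255 ≈ 0.725490 > 0.04045 → ((0.725490+0.055)/1.055)^2.4 ≈ 0.485150
  B: 185/255 ≈ 0.725490 > 0.04045 → ((0.725490+0.055)/1.055)^2.4 ≈ 0.485150
R_lin = 0.015209, G_lin = 0.485150, B_lin = 0.485150
L = 0.2126×R + 0.7152×G + 0.0722×B
L = 0.2126×0.015209 + 0.7152×0.485150 + 0.0722×0.485150
L ≈ 0.385240


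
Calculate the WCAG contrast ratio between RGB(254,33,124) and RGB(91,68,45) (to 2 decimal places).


Linearize each sRGB channel c=v/255: c/12.92 if c ≤ 0.04045 else ((c+0.055)/1.055)^2.4
L = 0.2126×R_lin + 0.7152×G_lin + 0.0722×B_lin
Color 1 (254,33,124):
  R=254: 254/255≈0.9961 > 0.04045 → ((0.9961+0.055)/1.055)^2.4 ≈ 0.99110
  G=33: 33/255≈0.1294 > 0.04045 → ((0.1294+0.055)/1.055)^2.4 ≈ 0.01521
  B=124: 124/255≈0.4863 > 0.04045 → ((0.4863+0.055)/1.055)^2.4 ≈ 0.20156
  L1 = 0.2126×0.99110 + 0.7152×0.01521 + 0.0722×0.20156 ≈ 0.23614
Color 2 (91,68,45):
  R=91: 91/255≈0.3569 > 0.04045 → ((0.3569+0.055)/1.055)^2.4 ≈ 0.10462
  G=68: 68/255≈0.2667 > 0.04045 → ((0.2667+0.055)/1.055)^2.4 ≈ 0.05781
  B=45: 45/255≈0.1765 > 0.04045 → ((0.1765+0.055)/1.055)^2.4 ≈ 0.02624
  L2 = 0.2126×0.10462 + 0.7152×0.05781 + 0.0722×0.02624 ≈ 0.06548
Lighter = 0.23614, Darker = 0.06548
Ratio = (L_lighter + 0.05) / (L_darker + 0.05)
Ratio = (0.23614 + 0.05) / (0.06548 + 0.05) = 0.28614 / 0.11548 ≈ 2.4778
Ratio ≈ 2.48:1


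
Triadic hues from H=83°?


Triadic: equally spaced at 120° intervals
H1 = 83°
H2 = (83 + 120) mod 360 = 203°
H3 = (83 + 240) mod 360 = 323°
Triadic = 83°, 203°, 323°


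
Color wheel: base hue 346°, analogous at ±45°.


Base hue: 346°
Left analog: (346 - 45) mod 360 = 301°
Right analog: (346 + 45) mod 360 = 31°
Analogous hues = 301° and 31°


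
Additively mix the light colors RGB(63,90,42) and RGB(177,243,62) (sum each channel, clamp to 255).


Additive: each channel = min(255, C₁+C₂)
R: 63+177 = 240 → 240
G: 90+243 = 333 → 255
B: 42+62 = 104 → 104
= RGB(240, 255, 104)


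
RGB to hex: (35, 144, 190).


R = 35 → 23 (hex)
G = 144 → 90 (hex)
B = 190 → BE (hex)
Hex = #2390BE


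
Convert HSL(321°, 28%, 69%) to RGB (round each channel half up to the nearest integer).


H=321°, S=0.28, L=0.69
C = (1-|2L-1|)×S = (1-|0.38|)×0.28 = 0.1736
H' = H/60 = 321/60 ≈ 5.3500; X = C×(1-|H' mod 2 - 1|) = 0.11284
m = L - C/2 = 0.69 - 0.0868 = 0.6032
Sector ⌊H'⌋ = 5 → (R',G',B') = (0.1736, 0.0, 0.11284)
RGB = ((R'+m)×255, (G'+m)×255, (B'+m)×255) = (198.084, 153.816, 182.5902)
Round half up → RGB(198, 154, 183)


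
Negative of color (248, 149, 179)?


Invert: (255-R, 255-G, 255-B)
R: 255-248 = 7
G: 255-149 = 106
B: 255-179 = 76
= RGB(7, 106, 76)


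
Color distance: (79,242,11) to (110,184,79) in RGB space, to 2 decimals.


d = √[(R₁-R₂)² + (G₁-G₂)² + (B₁-B₂)²]
d = √[(79-110)² + (242-184)² + (11-79)²]
d = √[961 + 3364 + 4624]
d = √8949
d ≈ 94.60


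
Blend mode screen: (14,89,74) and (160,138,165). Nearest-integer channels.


Screen: C = 255 - (255-A)×(255-B)/255, rounded to nearest integer
R: 255 - (255-14)×(255-160)/255 = 255 - 22895/255 ≈ 255 - 89.784 = 165.216 → 165
G: 255 - (255-89)×(255-138)/255 = 255 - 19422/255 ≈ 255 - 76.165 = 178.835 → 179
B: 255 - (255-74)×(255-165)/255 = 255 - 16290/255 ≈ 255 - 63.882 = 191.118 → 191
= RGB(165, 179, 191)


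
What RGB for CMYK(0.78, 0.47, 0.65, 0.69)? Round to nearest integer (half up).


R = 255 × (1-C) × (1-K) = 255 × 0.22 × 0.31 = 17.391 → 17
G = 255 × (1-M) × (1-K) = 255 × 0.53 × 0.31 = 41.8965 → 42
B = 255 × (1-Y) × (1-K) = 255 × 0.35 × 0.31 = 27.6675 → 28
= RGB(17, 42, 28)


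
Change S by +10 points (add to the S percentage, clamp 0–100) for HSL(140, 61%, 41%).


Original S = 61%
Adjustment = +10 percentage points
New S = 61 + (10) = 71
Clamp to [0, 100] → 71
= HSL(140°, 71%, 41%)


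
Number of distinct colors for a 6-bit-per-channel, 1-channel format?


Total bits = 6 bits/channel × 1 channels = 6 bits
Distinct colors = 2^6
= 64 colors


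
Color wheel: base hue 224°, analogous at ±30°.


Base hue: 224°
Left analog: (224 - 30) mod 360 = 194°
Right analog: (224 + 30) mod 360 = 254°
Analogous hues = 194° and 254°


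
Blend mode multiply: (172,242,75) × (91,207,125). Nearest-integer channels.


Multiply: C = A×B/255, rounded to nearest integer
R: 172×91/255 = 15652/255 ≈ 61.380 → 61
G: 242×207/255 = 50094/255 ≈ 196.447 → 196
B: 75×125/255 = 9375/255 ≈ 36.765 → 37
= RGB(61, 196, 37)


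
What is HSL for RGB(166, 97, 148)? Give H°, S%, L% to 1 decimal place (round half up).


Normalize: R'=166/255≈0.6510, G'=97/255≈0.3804, B'=148/255≈0.5804
Max=166/255, Min=97/255, Δ=Max-Min=69/255
L = (Max+Min)/2 = (166+97)/510 = 263/510 = 0.51568… → L = 51.6%
L > 0.5 → S = Δ/(2-Max-Min) = 69/(510-166-97) = 69/247 = 0.27935… → S = 27.9%
(the 1/255 factors cancel in S and H, so raw channel differences can be used)
Max is R' → H = 60 × (((G-B)/Δ) mod 6) = 60 × (((97-148)/69) mod 6)
  (-51)/69 = -0.7391…; negative, so add 6 → 5.2608…
  H = 60 × 5.2608… = 315.652…° → H = 315.7°
= HSL(315.7°, 27.9%, 51.6%)


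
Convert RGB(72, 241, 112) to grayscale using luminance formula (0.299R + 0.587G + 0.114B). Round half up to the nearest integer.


Gray = 0.299×R + 0.587×G + 0.114×B
Gray = 0.299×72 + 0.587×241 + 0.114×112
Gray = 21.528 + 141.467 + 12.768
Gray = 175.763 → round half up → 176
Gray = 176


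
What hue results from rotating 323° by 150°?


New hue = (H + rotation) mod 360
New hue = (323 + 150) mod 360
= 473 mod 360
= 113°


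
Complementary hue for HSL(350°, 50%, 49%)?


Complement = opposite side of color wheel = hue + 180°
H' = (350 + 180) mod 360 = 170°
S and L unchanged.
= HSL(170°, 50%, 49%)


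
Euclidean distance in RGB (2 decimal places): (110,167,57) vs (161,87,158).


d = √[(R₁-R₂)² + (G₁-G₂)² + (B₁-B₂)²]
d = √[(110-161)² + (167-87)² + (57-158)²]
d = √[2601 + 6400 + 10201]
d = √19202
d ≈ 138.57


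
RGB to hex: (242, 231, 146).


R = 242 → F2 (hex)
G = 231 → E7 (hex)
B = 146 → 92 (hex)
Hex = #F2E792


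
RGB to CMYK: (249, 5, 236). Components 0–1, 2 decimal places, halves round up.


R'=249/255≈0.9765, G'=5/255≈0.0196, B'=236/255≈0.9255
K = 1 - max(R',G',B') = 1 - 249/255 = 6/255 = 0.02352… → 0.02
(1-R'-K)/(1-K) simplifies to (max-R)/max with max = 249:
C = (249-249)/249 = 0/249 = 0 → 0.00
M = (249-5)/249 = 244/249 = 0.97991… → 0.98
Y = (249-236)/249 = 13/249 = 0.05220… → 0.05
= CMYK(0.00, 0.98, 0.05, 0.02)


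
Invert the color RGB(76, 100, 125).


Invert: (255-R, 255-G, 255-B)
R: 255-76 = 179
G: 255-100 = 155
B: 255-125 = 130
= RGB(179, 155, 130)


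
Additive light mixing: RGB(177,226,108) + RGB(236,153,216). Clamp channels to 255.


Additive: each channel = min(255, C₁+C₂)
R: 177+236 = 413 → 255
G: 226+153 = 379 → 255
B: 108+216 = 324 → 255
= RGB(255, 255, 255)


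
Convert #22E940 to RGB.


22 → 34 (R)
E9 → 233 (G)
40 → 64 (B)
= RGB(34, 233, 64)


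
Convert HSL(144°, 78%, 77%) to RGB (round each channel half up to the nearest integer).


H=144°, S=0.78, L=0.77
C = (1-|2L-1|)×S = (1-|0.54|)×0.78 = 0.3588
H' = H/60 = 144/60 ≈ 2.4000; X = C×(1-|H' mod 2 - 1|) = 0.14352
m = L - C/2 = 0.77 - 0.1794 = 0.5906
Sector ⌊H'⌋ = 2 → (R',G',B') = (0.0, 0.3588, 0.14352)
RGB = ((R'+m)×255, (G'+m)×255, (B'+m)×255) = (150.603, 242.097, 187.2006)
Round half up → RGB(151, 242, 187)


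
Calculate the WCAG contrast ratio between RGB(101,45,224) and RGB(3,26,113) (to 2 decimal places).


Linearize each sRGB channel c=v/255: c/12.92 if c ≤ 0.04045 else ((c+0.055)/1.055)^2.4
L = 0.2126×R_lin + 0.7152×G_lin + 0.0722×B_lin
Color 1 (101,45,224):
  R=101: 101/255≈0.3961 > 0.04045 → ((0.3961+0.055)/1.055)^2.4 ≈ 0.13014
  G=45: 45/255≈0.1765 > 0.04045 → ((0.1765+0.055)/1.055)^2.4 ≈ 0.02624
  B=224: 224/255≈0.8784 > 0.04045 → ((0.8784+0.055)/1.055)^2.4 ≈ 0.74540
  L1 = 0.2126×0.13014 + 0.7152×0.02624 + 0.0722×0.74540 ≈ 0.10025
Color 2 (3,26,113):
  R=3: 3/255≈0.0118 ≤ 0.04045 → 0.0118/12.92 ≈ 0.00091
  G=26: 26/255≈0.1020 > 0.04045 → ((0.1020+0.055)/1.055)^2.4 ≈ 0.01033
  B=113: 113/255≈0.4431 > 0.04045 → ((0.4431+0.055)/1.055)^2.4 ≈ 0.16513
  L2 = 0.2126×0.00091 + 0.7152×0.01033 + 0.0722×0.16513 ≈ 0.01950
Lighter = 0.10025, Darker = 0.01950
Ratio = (L_lighter + 0.05) / (L_darker + 0.05)
Ratio = (0.10025 + 0.05) / (0.01950 + 0.05) = 0.15025 / 0.06950 ≈ 2.1618
Ratio ≈ 2.16:1


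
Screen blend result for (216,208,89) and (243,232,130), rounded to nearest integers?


Screen: C = 255 - (255-A)×(255-B)/255, rounded to nearest integer
R: 255 - (255-216)×(255-243)/255 = 255 - 468/255 ≈ 255 - 1.835 = 253.165 → 253
G: 255 - (255-208)×(255-232)/255 = 255 - 1081/255 ≈ 255 - 4.239 = 250.761 → 251
B: 255 - (255-89)×(255-130)/255 = 255 - 20750/255 ≈ 255 - 81.373 = 173.627 → 174
= RGB(253, 251, 174)


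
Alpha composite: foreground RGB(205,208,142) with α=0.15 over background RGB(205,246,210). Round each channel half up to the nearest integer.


C = α×F + (1-α)×B, with 1-α = 0.85
R: 0.15×205 + 0.85×205 = 30.75 + 174.25 = 205.00 → 205
G: 0.15×208 + 0.85×246 = 31.20 + 209.10 = 240.30 → 240
B: 0.15×142 + 0.85×210 = 21.30 + 178.50 = 199.80 → 200
= RGB(205, 240, 200)


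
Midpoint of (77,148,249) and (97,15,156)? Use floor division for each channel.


Midpoint: each channel = ⌊(C₁+C₂)/2⌋
R: ⌊(77+97)/2⌋ = 87
G: ⌊(148+15)/2⌋ = 81
B: ⌊(249+156)/2⌋ = 202
= RGB(87, 81, 202)


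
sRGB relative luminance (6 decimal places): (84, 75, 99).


Linearize each channel (sRGB transfer function): c = v/255; c_lin = c/12.92 if c ≤ 0.04045, else ((c+0.055)/1.055)^2.4
  R: 84/255 ≈ 0.329412 > 0.04045 → ((0.329412+0.055)/1.055)^2.4 ≈ 0.088656
  G: 75/255 ≈ 0.294118 > 0.04045 → ((0.294118+0.055)/1.055)^2.4 ≈ 0.070360
  B: 99/255 ≈ 0.388235 > 0.04045 → ((0.388235+0.055)/1.055)^2.4 ≈ 0.124772
R_lin = 0.088656, G_lin = 0.070360, B_lin = 0.124772
L = 0.2126×R + 0.7152×G + 0.0722×B
L = 0.2126×0.088656 + 0.7152×0.070360 + 0.0722×0.124772
L ≈ 0.078178


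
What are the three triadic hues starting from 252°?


Triadic: equally spaced at 120° intervals
H1 = 252°
H2 = (252 + 120) mod 360 = 12°
H3 = (252 + 240) mod 360 = 132°
Triadic = 252°, 12°, 132°


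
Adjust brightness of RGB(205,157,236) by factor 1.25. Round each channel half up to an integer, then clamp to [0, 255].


Multiply each channel by 1.25, round half up, clamp to [0, 255]
R: 205×1.25 = 256.25 → round → 256 → clamp → 255
G: 157×1.25 = 196.25 → round → 196
B: 236×1.25 = 295 → clamp → 255
= RGB(255, 196, 255)


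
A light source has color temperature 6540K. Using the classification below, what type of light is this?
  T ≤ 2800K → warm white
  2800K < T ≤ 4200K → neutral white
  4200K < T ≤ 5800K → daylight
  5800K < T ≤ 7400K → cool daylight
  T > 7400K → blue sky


Temperature: 6540K
5800K < 6540K ≤ 7400K → cool daylight
Classification: cool daylight


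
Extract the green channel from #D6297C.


Color: #D6297C
R = D6 = 214
G = 29 = 41
B = 7C = 124
Green = 41


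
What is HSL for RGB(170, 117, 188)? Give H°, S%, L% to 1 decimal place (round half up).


Normalize: R'=170/255≈0.6667, G'=117/255≈0.4588, B'=188/255≈0.7373
Max=188/255, Min=117/255, Δ=Max-Min=71/255
L = (Max+Min)/2 = (188+117)/510 = 305/510 = 0.59803… → L = 59.8%
L > 0.5 → S = Δ/(2-Max-Min) = 71/(510-188-117) = 71/205 = 0.34634… → S = 34.6%
(the 1/255 factors cancel in S and H, so raw channel differences can be used)
Max is B' → H = 60 × ((R-G)/Δ + 4) = 60 × ((170-117)/71 + 4)
  53/71 + 4 = 0.7464… + 4 = 4.7464…
  H = 60 × 4.7464… = 284.788…° → H = 284.8°
= HSL(284.8°, 34.6%, 59.8%)


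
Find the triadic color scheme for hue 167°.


Triadic: equally spaced at 120° intervals
H1 = 167°
H2 = (167 + 120) mod 360 = 287°
H3 = (167 + 240) mod 360 = 47°
Triadic = 167°, 287°, 47°


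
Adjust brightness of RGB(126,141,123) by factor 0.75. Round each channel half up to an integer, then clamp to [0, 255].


Multiply each channel by 0.75, round half up, clamp to [0, 255]
R: 126×0.75 = 94.5 → round → 95
G: 141×0.75 = 105.75 → round → 106
B: 123×0.75 = 92.25 → round → 92
= RGB(95, 106, 92)


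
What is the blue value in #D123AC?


Color: #D123AC
R = D1 = 209
G = 23 = 35
B = AC = 172
Blue = 172


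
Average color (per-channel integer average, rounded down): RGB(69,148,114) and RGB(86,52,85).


Midpoint: each channel = ⌊(C₁+C₂)/2⌋
R: ⌊(69+86)/2⌋ = 77
G: ⌊(148+52)/2⌋ = 100
B: ⌊(114+85)/2⌋ = 99
= RGB(77, 100, 99)


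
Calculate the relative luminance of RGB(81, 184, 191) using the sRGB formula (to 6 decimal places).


Linearize each channel (sRGB transfer function): c = v/255; c_lin = c/12.92 if c ≤ 0.04045, else ((c+0.055)/1.055)^2.4
  R: 81/255 ≈ 0.317647 > 0.04045 → ((0.317647+0.055)/1.055)^2.4 ≈ 0.082283
  G: 184/255 ≈ 0.721569 > 0.04045 → ((0.721569+0.055)/1.055)^2.4 ≈ 0.479320
  B: 191/255 ≈ 0.749020 > 0.04045 → ((0.749020+0.055)/1.055)^2.4 ≈ 0.520996
R_lin = 0.082283, G_lin = 0.479320, B_lin = 0.520996
L = 0.2126×R + 0.7152×G + 0.0722×B
L = 0.2126×0.082283 + 0.7152×0.479320 + 0.0722×0.520996
L ≈ 0.397919


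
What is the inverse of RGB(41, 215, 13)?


Invert: (255-R, 255-G, 255-B)
R: 255-41 = 214
G: 255-215 = 40
B: 255-13 = 242
= RGB(214, 40, 242)


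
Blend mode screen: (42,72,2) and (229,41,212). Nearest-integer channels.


Screen: C = 255 - (255-A)×(255-B)/255, rounded to nearest integer
R: 255 - (255-42)×(255-229)/255 = 255 - 5538/255 ≈ 255 - 21.718 = 233.282 → 233
G: 255 - (255-72)×(255-41)/255 = 255 - 39162/255 ≈ 255 - 153.576 = 101.424 → 101
B: 255 - (255-2)×(255-212)/255 = 255 - 10879/255 ≈ 255 - 42.663 = 212.337 → 212
= RGB(233, 101, 212)


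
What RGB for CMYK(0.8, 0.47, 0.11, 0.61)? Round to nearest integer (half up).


R = 255 × (1-C) × (1-K) = 255 × 0.20 × 0.39 = 19.89 → 20
G = 255 × (1-M) × (1-K) = 255 × 0.53 × 0.39 = 52.7085 → 53
B = 255 × (1-Y) × (1-K) = 255 × 0.89 × 0.39 = 88.5105 → 89
= RGB(20, 53, 89)


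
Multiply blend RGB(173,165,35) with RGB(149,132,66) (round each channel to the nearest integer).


Multiply: C = A×B/255, rounded to nearest integer
R: 173×149/255 = 25777/255 ≈ 101.086 → 101
G: 165×132/255 = 21780/255 ≈ 85.412 → 85
B: 35×66/255 = 2310/255 ≈ 9.059 → 9
= RGB(101, 85, 9)


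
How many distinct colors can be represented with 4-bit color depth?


Colors = 2^bits = 2^4
= 16 colors


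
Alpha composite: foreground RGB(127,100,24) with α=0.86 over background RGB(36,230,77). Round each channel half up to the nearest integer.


C = α×F + (1-α)×B, with 1-α = 0.14
R: 0.86×127 + 0.14×36 = 109.22 + 5.04 = 114.26 → 114
G: 0.86×100 + 0.14×230 = 86.00 + 32.20 = 118.20 → 118
B: 0.86×24 + 0.14×77 = 20.64 + 10.78 = 31.42 → 31
= RGB(114, 118, 31)


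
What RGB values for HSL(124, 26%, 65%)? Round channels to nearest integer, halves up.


H=124°, S=0.26, L=0.65
C = (1-|2L-1|)×S = (1-|0.30|)×0.26 = 0.182
H' = H/60 = 124/60 ≈ 2.0667; X = C×(1-|H' mod 2 - 1|) ≈ 0.0121
m = L - C/2 = 0.65 - 0.091 = 0.559
Sector ⌊H'⌋ = 2 → (R',G',B') = (0.0, 0.182, ≈0.0121)
RGB = ((R'+m)×255, (G'+m)×255, (B'+m)×255) = (142.545, 188.955, 145.639)
Round half up → RGB(143, 189, 146)


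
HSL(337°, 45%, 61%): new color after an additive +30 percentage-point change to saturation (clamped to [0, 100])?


Original S = 45%
Adjustment = +30 percentage points
New S = 45 + (30) = 75
Clamp to [0, 100] → 75
= HSL(337°, 75%, 61%)


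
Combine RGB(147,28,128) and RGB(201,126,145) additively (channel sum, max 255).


Additive: each channel = min(255, C₁+C₂)
R: 147+201 = 348 → 255
G: 28+126 = 154 → 154
B: 128+145 = 273 → 255
= RGB(255, 154, 255)


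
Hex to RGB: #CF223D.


CF → 207 (R)
22 → 34 (G)
3D → 61 (B)
= RGB(207, 34, 61)


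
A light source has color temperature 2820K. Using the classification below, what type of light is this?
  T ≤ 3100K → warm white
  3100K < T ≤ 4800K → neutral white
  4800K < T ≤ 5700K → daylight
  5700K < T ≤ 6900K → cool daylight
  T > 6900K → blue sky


Temperature: 2820K
2820K ≤ 3100K → warm white
Classification: warm white


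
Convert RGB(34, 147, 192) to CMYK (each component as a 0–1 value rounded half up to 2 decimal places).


R'=34/255≈0.1333, G'=147/255≈0.5765, B'=192/255≈0.7529
K = 1 - max(R',G',B') = 1 - 192/255 = 63/255 = 0.24705… → 0.25
(1-R'-K)/(1-K) simplifies to (max-R)/max with max = 192:
C = (192-34)/192 = 158/192 = 0.82291… → 0.82
M = (192-147)/192 = 45/192 = 0.23437… → 0.23
Y = (192-192)/192 = 0/192 = 0 → 0.00
= CMYK(0.82, 0.23, 0.00, 0.25)


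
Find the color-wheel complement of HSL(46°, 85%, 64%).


Complement = opposite side of color wheel = hue + 180°
H' = (46 + 180) mod 360 = 226°
S and L unchanged.
= HSL(226°, 85%, 64%)


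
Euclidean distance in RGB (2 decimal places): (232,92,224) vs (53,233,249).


d = √[(R₁-R₂)² + (G₁-G₂)² + (B₁-B₂)²]
d = √[(232-53)² + (92-233)² + (224-249)²]
d = √[32041 + 19881 + 625]
d = √52547
d ≈ 229.23


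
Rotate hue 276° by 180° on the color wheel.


New hue = (H + rotation) mod 360
New hue = (276 + 180) mod 360
= 456 mod 360
= 96°


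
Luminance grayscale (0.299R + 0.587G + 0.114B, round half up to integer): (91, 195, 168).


Gray = 0.299×R + 0.587×G + 0.114×B
Gray = 0.299×91 + 0.587×195 + 0.114×168
Gray = 27.209 + 114.465 + 19.152
Gray = 160.826 → round half up → 161
Gray = 161


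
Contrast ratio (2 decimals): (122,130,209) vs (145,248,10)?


Linearize each sRGB channel c=v/255: c/12.92 if c ≤ 0.04045 else ((c+0.055)/1.055)^2.4
L = 0.2126×R_lin + 0.7152×G_lin + 0.0722×B_lin
Color 1 (122,130,209):
  R=122: 122/255≈0.4784 > 0.04045 → ((0.4784+0.055)/1.055)^2.4 ≈ 0.19462
  G=130: 130/255≈0.5098 > 0.04045 → ((0.5098+0.055)/1.055)^2.4 ≈ 0.22323
  B=209: 209/255≈0.8196 > 0.04045 → ((0.8196+0.055)/1.055)^2.4 ≈ 0.63760
  L1 = 0.2126×0.19462 + 0.7152×0.22323 + 0.0722×0.63760 ≈ 0.24706
Color 2 (145,248,10):
  R=145: 145/255≈0.5686 > 0.04045 → ((0.5686+0.055)/1.055)^2.4 ≈ 0.28315
  G=248: 248/255≈0.9725 > 0.04045 → ((0.9725+0.055)/1.055)^2.4 ≈ 0.93869
  B=10: 10/255≈0.0392 ≤ 0.04045 → 0.0392/12.92 ≈ 0.00304
  L2 = 0.2126×0.28315 + 0.7152×0.93869 + 0.0722×0.00304 ≈ 0.73176
Lighter = 0.73176, Darker = 0.24706
Ratio = (L_lighter + 0.05) / (L_darker + 0.05)
Ratio = (0.73176 + 0.05) / (0.24706 + 0.05) = 0.78176 / 0.29706 ≈ 2.6316
Ratio ≈ 2.63:1


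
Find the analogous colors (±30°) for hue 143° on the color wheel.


Base hue: 143°
Left analog: (143 - 30) mod 360 = 113°
Right analog: (143 + 30) mod 360 = 173°
Analogous hues = 113° and 173°


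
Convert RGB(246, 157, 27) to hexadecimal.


R = 246 → F6 (hex)
G = 157 → 9D (hex)
B = 27 → 1B (hex)
Hex = #F69D1B


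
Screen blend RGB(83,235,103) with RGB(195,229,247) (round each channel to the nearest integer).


Screen: C = 255 - (255-A)×(255-B)/255, rounded to nearest integer
R: 255 - (255-83)×(255-195)/255 = 255 - 10320/255 ≈ 255 - 40.471 = 214.529 → 215
G: 255 - (255-235)×(255-229)/255 = 255 - 520/255 ≈ 255 - 2.039 = 252.961 → 253
B: 255 - (255-103)×(255-247)/255 = 255 - 1216/255 ≈ 255 - 4.769 = 250.231 → 250
= RGB(215, 253, 250)


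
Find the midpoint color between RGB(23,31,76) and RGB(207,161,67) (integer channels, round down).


Midpoint: each channel = ⌊(C₁+C₂)/2⌋
R: ⌊(23+207)/2⌋ = 115
G: ⌊(31+161)/2⌋ = 96
B: ⌊(76+67)/2⌋ = 71
= RGB(115, 96, 71)


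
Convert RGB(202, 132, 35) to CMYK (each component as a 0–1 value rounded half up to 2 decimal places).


R'=202/255≈0.7922, G'=132/255≈0.5176, B'=35/255≈0.1373
K = 1 - max(R',G',B') = 1 - 202/255 = 53/255 = 0.20784… → 0.21
(1-R'-K)/(1-K) simplifies to (max-R)/max with max = 202:
C = (202-202)/202 = 0/202 = 0 → 0.00
M = (202-132)/202 = 70/202 = 0.34653… → 0.35
Y = (202-35)/202 = 167/202 = 0.82673… → 0.83
= CMYK(0.00, 0.35, 0.83, 0.21)


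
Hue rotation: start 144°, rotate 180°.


New hue = (H + rotation) mod 360
New hue = (144 + 180) mod 360
= 324 mod 360
= 324°


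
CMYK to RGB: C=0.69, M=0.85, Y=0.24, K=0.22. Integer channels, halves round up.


R = 255 × (1-C) × (1-K) = 255 × 0.31 × 0.78 = 61.659 → 62
G = 255 × (1-M) × (1-K) = 255 × 0.15 × 0.78 = 29.835 → 30
B = 255 × (1-Y) × (1-K) = 255 × 0.76 × 0.78 = 151.164 → 151
= RGB(62, 30, 151)


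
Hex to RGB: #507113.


50 → 80 (R)
71 → 113 (G)
13 → 19 (B)
= RGB(80, 113, 19)


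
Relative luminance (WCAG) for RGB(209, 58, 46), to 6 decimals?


Linearize each channel (sRGB transfer function): c = v/255; c_lin = c/12.92 if c ≤ 0.04045, else ((c+0.055)/1.055)^2.4
  R: 209/255 ≈ 0.819608 > 0.04045 → ((0.819608+0.055)/1.055)^2.4 ≈ 0.637597
  G: 58/255 ≈ 0.227451 > 0.04045 → ((0.227451+0.055)/1.055)^2.4 ≈ 0.042311
  B: 46/255 ≈ 0.180392 > 0.04045 → ((0.180392+0.055)/1.055)^2.4 ≈ 0.027321
R_lin = 0.637597, G_lin = 0.042311, B_lin = 0.027321
L = 0.2126×R + 0.7152×G + 0.0722×B
L = 0.2126×0.637597 + 0.7152×0.042311 + 0.0722×0.027321
L ≈ 0.167787


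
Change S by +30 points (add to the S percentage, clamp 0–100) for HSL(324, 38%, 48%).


Original S = 38%
Adjustment = +30 percentage points
New S = 38 + (30) = 68
Clamp to [0, 100] → 68
= HSL(324°, 68%, 48%)


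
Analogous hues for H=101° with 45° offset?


Base hue: 101°
Left analog: (101 - 45) mod 360 = 56°
Right analog: (101 + 45) mod 360 = 146°
Analogous hues = 56° and 146°
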